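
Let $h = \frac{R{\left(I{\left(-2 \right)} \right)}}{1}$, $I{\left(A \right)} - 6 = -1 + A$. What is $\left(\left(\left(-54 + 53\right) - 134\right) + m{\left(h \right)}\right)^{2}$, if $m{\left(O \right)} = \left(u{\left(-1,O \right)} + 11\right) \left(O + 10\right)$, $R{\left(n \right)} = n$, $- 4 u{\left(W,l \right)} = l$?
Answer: $\frac{49}{16} \approx 3.0625$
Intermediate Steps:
$u{\left(W,l \right)} = - \frac{l}{4}$
$I{\left(A \right)} = 5 + A$ ($I{\left(A \right)} = 6 + \left(-1 + A\right) = 5 + A$)
$h = 3$ ($h = \frac{5 - 2}{1} = 3 \cdot 1 = 3$)
$m{\left(O \right)} = \left(10 + O\right) \left(11 - \frac{O}{4}\right)$ ($m{\left(O \right)} = \left(- \frac{O}{4} + 11\right) \left(O + 10\right) = \left(11 - \frac{O}{4}\right) \left(10 + O\right) = \left(10 + O\right) \left(11 - \frac{O}{4}\right)$)
$\left(\left(\left(-54 + 53\right) - 134\right) + m{\left(h \right)}\right)^{2} = \left(\left(\left(-54 + 53\right) - 134\right) + \left(110 - \frac{3^{2}}{4} + \frac{17}{2} \cdot 3\right)\right)^{2} = \left(\left(-1 - 134\right) + \left(110 - \frac{9}{4} + \frac{51}{2}\right)\right)^{2} = \left(-135 + \left(110 - \frac{9}{4} + \frac{51}{2}\right)\right)^{2} = \left(-135 + \frac{533}{4}\right)^{2} = \left(- \frac{7}{4}\right)^{2} = \frac{49}{16}$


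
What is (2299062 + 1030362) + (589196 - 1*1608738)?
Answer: 2309882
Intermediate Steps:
(2299062 + 1030362) + (589196 - 1*1608738) = 3329424 + (589196 - 1608738) = 3329424 - 1019542 = 2309882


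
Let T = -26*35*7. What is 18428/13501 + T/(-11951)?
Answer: 306234398/161350451 ≈ 1.8979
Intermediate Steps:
T = -6370 (T = -910*7 = -6370)
18428/13501 + T/(-11951) = 18428/13501 - 6370/(-11951) = 18428*(1/13501) - 6370*(-1/11951) = 18428/13501 + 6370/11951 = 306234398/161350451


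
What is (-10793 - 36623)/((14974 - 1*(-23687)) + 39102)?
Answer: -47416/77763 ≈ -0.60975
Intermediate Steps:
(-10793 - 36623)/((14974 - 1*(-23687)) + 39102) = -47416/((14974 + 23687) + 39102) = -47416/(38661 + 39102) = -47416/77763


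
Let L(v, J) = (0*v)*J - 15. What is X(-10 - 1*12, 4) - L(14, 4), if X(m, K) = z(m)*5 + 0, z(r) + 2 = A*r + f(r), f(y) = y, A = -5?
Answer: 445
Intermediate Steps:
L(v, J) = -15 (L(v, J) = 0*J - 15 = 0 - 15 = -15)
z(r) = -2 - 4*r (z(r) = -2 + (-5*r + r) = -2 - 4*r)
X(m, K) = -10 - 20*m (X(m, K) = (-2 - 4*m)*5 + 0 = (-10 - 20*m) + 0 = -10 - 20*m)
X(-10 - 1*12, 4) - L(14, 4) = (-10 - 20*(-10 - 1*12)) - 1*(-15) = (-10 - 20*(-10 - 12)) + 15 = (-10 - 20*(-22)) + 15 = (-10 + 440) + 15 = 430 + 15 = 445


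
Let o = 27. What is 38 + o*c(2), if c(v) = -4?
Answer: -70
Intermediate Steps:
38 + o*c(2) = 38 + 27*(-4) = 38 - 108 = -70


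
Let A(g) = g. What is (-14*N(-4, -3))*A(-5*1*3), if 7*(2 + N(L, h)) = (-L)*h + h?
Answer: -870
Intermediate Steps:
N(L, h) = -2 + h/7 - L*h/7 (N(L, h) = -2 + ((-L)*h + h)/7 = -2 + (-L*h + h)/7 = -2 + (h - L*h)/7 = -2 + (h/7 - L*h/7) = -2 + h/7 - L*h/7)
(-14*N(-4, -3))*A(-5*1*3) = (-14*(-2 + (⅐)*(-3) - ⅐*(-4)*(-3)))*(-5*1*3) = (-14*(-2 - 3/7 - 12/7))*(-5*3) = -14*(-29/7)*(-15) = 58*(-15) = -870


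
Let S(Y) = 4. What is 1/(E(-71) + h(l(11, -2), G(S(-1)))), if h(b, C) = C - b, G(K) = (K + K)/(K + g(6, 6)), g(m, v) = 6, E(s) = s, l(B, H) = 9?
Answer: -5/396 ≈ -0.012626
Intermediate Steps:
G(K) = 2*K/(6 + K) (G(K) = (K + K)/(K + 6) = (2*K)/(6 + K) = 2*K/(6 + K))
1/(E(-71) + h(l(11, -2), G(S(-1)))) = 1/(-71 + (2*4/(6 + 4) - 1*9)) = 1/(-71 + (2*4/10 - 9)) = 1/(-71 + (2*4*(⅒) - 9)) = 1/(-71 + (⅘ - 9)) = 1/(-71 - 41/5) = 1/(-396/5) = -5/396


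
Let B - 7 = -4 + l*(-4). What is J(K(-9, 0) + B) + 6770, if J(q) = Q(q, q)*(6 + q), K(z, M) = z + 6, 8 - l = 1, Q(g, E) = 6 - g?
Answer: 6022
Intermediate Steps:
l = 7 (l = 8 - 1*1 = 8 - 1 = 7)
K(z, M) = 6 + z
B = -25 (B = 7 + (-4 + 7*(-4)) = 7 + (-4 - 28) = 7 - 32 = -25)
J(q) = (6 + q)*(6 - q) (J(q) = (6 - q)*(6 + q) = (6 + q)*(6 - q))
J(K(-9, 0) + B) + 6770 = (36 - ((6 - 9) - 25)**2) + 6770 = (36 - (-3 - 25)**2) + 6770 = (36 - 1*(-28)**2) + 6770 = (36 - 1*784) + 6770 = (36 - 784) + 6770 = -748 + 6770 = 6022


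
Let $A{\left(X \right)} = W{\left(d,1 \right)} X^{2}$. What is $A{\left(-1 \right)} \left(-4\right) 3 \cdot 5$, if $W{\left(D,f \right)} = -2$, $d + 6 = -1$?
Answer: $120$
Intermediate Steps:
$d = -7$ ($d = -6 - 1 = -7$)
$A{\left(X \right)} = - 2 X^{2}$
$A{\left(-1 \right)} \left(-4\right) 3 \cdot 5 = - 2 \left(-1\right)^{2} \left(-4\right) 3 \cdot 5 = \left(-2\right) 1 \left(\left(-12\right) 5\right) = \left(-2\right) \left(-60\right) = 120$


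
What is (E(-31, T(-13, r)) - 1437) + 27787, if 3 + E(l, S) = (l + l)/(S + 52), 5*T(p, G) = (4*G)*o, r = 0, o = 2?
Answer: 684991/26 ≈ 26346.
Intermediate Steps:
T(p, G) = 8*G/5 (T(p, G) = ((4*G)*2)/5 = (8*G)/5 = 8*G/5)
E(l, S) = -3 + 2*l/(52 + S) (E(l, S) = -3 + (l + l)/(S + 52) = -3 + (2*l)/(52 + S) = -3 + 2*l/(52 + S))
(E(-31, T(-13, r)) - 1437) + 27787 = ((-156 - 24*0/5 + 2*(-31))/(52 + (8/5)*0) - 1437) + 27787 = ((-156 - 3*0 - 62)/(52 + 0) - 1437) + 27787 = ((-156 + 0 - 62)/52 - 1437) + 27787 = ((1/52)*(-218) - 1437) + 27787 = (-109/26 - 1437) + 27787 = -37471/26 + 27787 = 684991/26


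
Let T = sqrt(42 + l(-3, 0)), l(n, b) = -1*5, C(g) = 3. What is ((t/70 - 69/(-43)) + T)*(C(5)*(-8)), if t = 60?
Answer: -17784/301 - 24*sqrt(37) ≈ -205.07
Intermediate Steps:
l(n, b) = -5
T = sqrt(37) (T = sqrt(42 - 5) = sqrt(37) ≈ 6.0828)
((t/70 - 69/(-43)) + T)*(C(5)*(-8)) = ((60/70 - 69/(-43)) + sqrt(37))*(3*(-8)) = ((60*(1/70) - 69*(-1/43)) + sqrt(37))*(-24) = ((6/7 + 69/43) + sqrt(37))*(-24) = (741/301 + sqrt(37))*(-24) = -17784/301 - 24*sqrt(37)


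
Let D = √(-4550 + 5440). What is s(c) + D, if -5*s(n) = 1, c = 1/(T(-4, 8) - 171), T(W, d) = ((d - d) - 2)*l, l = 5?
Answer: -⅕ + √890 ≈ 29.633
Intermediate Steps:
D = √890 ≈ 29.833
T(W, d) = -10 (T(W, d) = ((d - d) - 2)*5 = (0 - 2)*5 = -2*5 = -10)
c = -1/181 (c = 1/(-10 - 171) = 1/(-181) = -1/181 ≈ -0.0055249)
s(n) = -⅕ (s(n) = -⅕*1 = -⅕)
s(c) + D = -⅕ + √890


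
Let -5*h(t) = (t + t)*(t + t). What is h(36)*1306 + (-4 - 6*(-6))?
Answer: -6770144/5 ≈ -1.3540e+6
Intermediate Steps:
h(t) = -4*t²/5 (h(t) = -(t + t)*(t + t)/5 = -2*t*2*t/5 = -4*t²/5)
h(36)*1306 + (-4 - 6*(-6)) = -⅘*36²*1306 + (-4 - 6*(-6)) = -⅘*1296*1306 + (-4 + 36) = -5184/5*1306 + 32 = -6770304/5 + 32 = -6770144/5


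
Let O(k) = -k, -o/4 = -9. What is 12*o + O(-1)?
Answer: 433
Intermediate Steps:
o = 36 (o = -4*(-9) = 36)
12*o + O(-1) = 12*36 - 1*(-1) = 432 + 1 = 433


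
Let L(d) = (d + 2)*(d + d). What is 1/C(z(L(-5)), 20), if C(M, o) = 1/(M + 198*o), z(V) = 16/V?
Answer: 59408/15 ≈ 3960.5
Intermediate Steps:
L(d) = 2*d*(2 + d) (L(d) = (2 + d)*(2*d) = 2*d*(2 + d))
1/C(z(L(-5)), 20) = 1/(1/(16/((2*(-5)*(2 - 5))) + 198*20)) = 1/(1/(16/((2*(-5)*(-3))) + 3960)) = 1/(1/(16/30 + 3960)) = 1/(1/(16*(1/30) + 3960)) = 1/(1/(8/15 + 3960)) = 1/(1/(59408/15)) = 1/(15/59408) = 59408/15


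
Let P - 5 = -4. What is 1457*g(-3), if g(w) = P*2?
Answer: 2914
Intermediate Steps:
P = 1 (P = 5 - 4 = 1)
g(w) = 2 (g(w) = 1*2 = 2)
1457*g(-3) = 1457*2 = 2914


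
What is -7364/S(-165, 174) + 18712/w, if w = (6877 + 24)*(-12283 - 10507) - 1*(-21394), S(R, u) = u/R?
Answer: 7961295542828/1140079871 ≈ 6983.1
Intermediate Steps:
w = -157252396 (w = 6901*(-22790) + 21394 = -157273790 + 21394 = -157252396)
-7364/S(-165, 174) + 18712/w = -7364/(174/(-165)) + 18712/(-157252396) = -7364/(174*(-1/165)) + 18712*(-1/157252396) = -7364/(-58/55) - 4678/39313099 = -7364*(-55/58) - 4678/39313099 = 202510/29 - 4678/39313099 = 7961295542828/1140079871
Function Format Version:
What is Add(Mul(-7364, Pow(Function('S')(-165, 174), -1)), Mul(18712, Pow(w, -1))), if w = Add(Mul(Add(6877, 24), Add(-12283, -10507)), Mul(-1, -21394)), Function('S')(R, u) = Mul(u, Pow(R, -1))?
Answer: Rational(7961295542828, 1140079871) ≈ 6983.1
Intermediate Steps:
w = -157252396 (w = Add(Mul(6901, -22790), 21394) = Add(-157273790, 21394) = -157252396)
Add(Mul(-7364, Pow(Function('S')(-165, 174), -1)), Mul(18712, Pow(w, -1))) = Add(Mul(-7364, Pow(Mul(174, Pow(-165, -1)), -1)), Mul(18712, Pow(-157252396, -1))) = Add(Mul(-7364, Pow(Mul(174, Rational(-1, 165)), -1)), Mul(18712, Rational(-1, 157252396))) = Add(Mul(-7364, Pow(Rational(-58, 55), -1)), Rational(-4678, 39313099)) = Add(Mul(-7364, Rational(-55, 58)), Rational(-4678, 39313099)) = Add(Rational(202510, 29), Rational(-4678, 39313099)) = Rational(7961295542828, 1140079871)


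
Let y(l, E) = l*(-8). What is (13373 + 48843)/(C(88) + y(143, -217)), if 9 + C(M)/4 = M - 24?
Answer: -202/3 ≈ -67.333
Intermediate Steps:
C(M) = -132 + 4*M (C(M) = -36 + 4*(M - 24) = -36 + 4*(-24 + M) = -36 + (-96 + 4*M) = -132 + 4*M)
y(l, E) = -8*l
(13373 + 48843)/(C(88) + y(143, -217)) = (13373 + 48843)/((-132 + 4*88) - 8*143) = 62216/((-132 + 352) - 1144) = 62216/(220 - 1144) = 62216/(-924) = 62216*(-1/924) = -202/3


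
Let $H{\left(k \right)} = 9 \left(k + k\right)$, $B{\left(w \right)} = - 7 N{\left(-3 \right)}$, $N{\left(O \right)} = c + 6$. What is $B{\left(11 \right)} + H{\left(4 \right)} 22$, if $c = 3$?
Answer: $1521$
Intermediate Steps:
$N{\left(O \right)} = 9$ ($N{\left(O \right)} = 3 + 6 = 9$)
$B{\left(w \right)} = -63$ ($B{\left(w \right)} = \left(-7\right) 9 = -63$)
$H{\left(k \right)} = 18 k$ ($H{\left(k \right)} = 9 \cdot 2 k = 18 k$)
$B{\left(11 \right)} + H{\left(4 \right)} 22 = -63 + 18 \cdot 4 \cdot 22 = -63 + 72 \cdot 22 = -63 + 1584 = 1521$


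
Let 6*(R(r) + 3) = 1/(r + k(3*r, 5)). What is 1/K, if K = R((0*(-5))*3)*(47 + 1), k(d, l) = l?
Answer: -5/712 ≈ -0.0070225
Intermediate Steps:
R(r) = -3 + 1/(6*(5 + r)) (R(r) = -3 + 1/(6*(r + 5)) = -3 + 1/(6*(5 + r)))
K = -712/5 (K = ((-89 - 18*0*(-5)*3)/(6*(5 + (0*(-5))*3)))*(47 + 1) = ((-89 - 0*3)/(6*(5 + 0*3)))*48 = ((-89 - 18*0)/(6*(5 + 0)))*48 = ((⅙)*(-89 + 0)/5)*48 = ((⅙)*(⅕)*(-89))*48 = -89/30*48 = -712/5 ≈ -142.40)
1/K = 1/(-712/5) = -5/712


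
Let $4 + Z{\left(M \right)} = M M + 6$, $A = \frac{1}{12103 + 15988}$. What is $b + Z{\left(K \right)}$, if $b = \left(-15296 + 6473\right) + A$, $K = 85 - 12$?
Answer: $- \frac{98093771}{28091} \approx -3492.0$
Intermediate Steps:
$A = \frac{1}{28091} \approx 3.5599 \cdot 10^{-5}$
$K = 73$ ($K = 85 - 12 = 73$)
$Z{\left(M \right)} = 2 + M^{2}$ ($Z{\left(M \right)} = -4 + \left(M M + 6\right) = -4 + \left(M^{2} + 6\right) = -4 + \left(6 + M^{2}\right) = 2 + M^{2}$)
$b = - \frac{247846892}{28091}$ ($b = \left(-15296 + 6473\right) + \frac{1}{28091} = -8823 + \frac{1}{28091} = - \frac{247846892}{28091} \approx -8823.0$)
$b + Z{\left(K \right)} = - \frac{247846892}{28091} + \left(2 + 73^{2}\right) = - \frac{247846892}{28091} + \left(2 + 5329\right) = - \frac{247846892}{28091} + 5331 = - \frac{98093771}{28091}$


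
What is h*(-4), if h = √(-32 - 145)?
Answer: -4*I*√177 ≈ -53.217*I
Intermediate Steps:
h = I*√177 (h = √(-177) = I*√177 ≈ 13.304*I)
h*(-4) = (I*√177)*(-4) = -4*I*√177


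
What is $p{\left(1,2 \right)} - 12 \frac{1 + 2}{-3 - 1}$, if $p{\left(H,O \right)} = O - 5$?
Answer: $6$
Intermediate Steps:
$p{\left(H,O \right)} = -5 + O$
$p{\left(1,2 \right)} - 12 \frac{1 + 2}{-3 - 1} = \left(-5 + 2\right) - 12 \frac{1 + 2}{-3 - 1} = -3 - 12 \frac{3}{-4} = -3 - 12 \cdot 3 \left(- \frac{1}{4}\right) = -3 - -9 = -3 + 9 = 6$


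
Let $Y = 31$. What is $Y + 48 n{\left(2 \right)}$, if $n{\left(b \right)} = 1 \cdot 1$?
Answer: $79$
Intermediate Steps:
$n{\left(b \right)} = 1$
$Y + 48 n{\left(2 \right)} = 31 + 48 \cdot 1 = 31 + 48 = 79$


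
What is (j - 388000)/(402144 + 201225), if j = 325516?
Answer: -20828/201123 ≈ -0.10356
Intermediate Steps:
(j - 388000)/(402144 + 201225) = (325516 - 388000)/(402144 + 201225) = -62484/603369 = -62484*1/603369 = -20828/201123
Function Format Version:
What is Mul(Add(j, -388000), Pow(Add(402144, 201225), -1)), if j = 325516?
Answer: Rational(-20828, 201123) ≈ -0.10356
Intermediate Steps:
Mul(Add(j, -388000), Pow(Add(402144, 201225), -1)) = Mul(Add(325516, -388000), Pow(Add(402144, 201225), -1)) = Mul(-62484, Pow(603369, -1)) = Mul(-62484, Rational(1, 603369)) = Rational(-20828, 201123)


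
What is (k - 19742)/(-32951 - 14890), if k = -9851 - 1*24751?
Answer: 54344/47841 ≈ 1.1359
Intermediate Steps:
k = -34602 (k = -9851 - 24751 = -34602)
(k - 19742)/(-32951 - 14890) = (-34602 - 19742)/(-32951 - 14890) = -54344/(-47841) = -54344*(-1/47841) = 54344/47841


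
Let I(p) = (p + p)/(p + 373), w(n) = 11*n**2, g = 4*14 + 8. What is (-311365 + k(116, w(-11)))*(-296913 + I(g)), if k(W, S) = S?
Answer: 40227175959002/437 ≈ 9.2053e+10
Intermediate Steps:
g = 64 (g = 56 + 8 = 64)
I(p) = 2*p/(373 + p) (I(p) = (2*p)/(373 + p) = 2*p/(373 + p))
(-311365 + k(116, w(-11)))*(-296913 + I(g)) = (-311365 + 11*(-11)**2)*(-296913 + 2*64/(373 + 64)) = (-311365 + 11*121)*(-296913 + 2*64/437) = (-311365 + 1331)*(-296913 + 2*64*(1/437)) = -310034*(-296913 + 128/437) = -310034*(-129750853/437) = 40227175959002/437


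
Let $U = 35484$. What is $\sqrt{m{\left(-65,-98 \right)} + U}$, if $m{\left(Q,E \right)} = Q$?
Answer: $\sqrt{35419} \approx 188.2$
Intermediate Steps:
$\sqrt{m{\left(-65,-98 \right)} + U} = \sqrt{-65 + 35484} = \sqrt{35419}$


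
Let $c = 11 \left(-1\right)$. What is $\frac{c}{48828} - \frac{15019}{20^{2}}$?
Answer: $- \frac{183338033}{4882800} \approx -37.548$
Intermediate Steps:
$c = -11$
$\frac{c}{48828} - \frac{15019}{20^{2}} = - \frac{11}{48828} - \frac{15019}{20^{2}} = \left(-11\right) \frac{1}{48828} - \frac{15019}{400} = - \frac{11}{48828} - \frac{15019}{400} = - \frac{183338033}{4882800}$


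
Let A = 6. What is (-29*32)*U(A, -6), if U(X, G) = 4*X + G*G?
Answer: -55680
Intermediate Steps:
U(X, G) = G² + 4*X (U(X, G) = 4*X + G² = G² + 4*X)
(-29*32)*U(A, -6) = (-29*32)*((-6)² + 4*6) = -928*(36 + 24) = -928*60 = -55680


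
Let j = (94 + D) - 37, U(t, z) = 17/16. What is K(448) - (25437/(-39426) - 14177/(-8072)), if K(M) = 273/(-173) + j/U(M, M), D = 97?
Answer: 22190446838229/155993910392 ≈ 142.25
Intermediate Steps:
U(t, z) = 17/16 (U(t, z) = 17*(1/16) = 17/16)
j = 154 (j = (94 + 97) - 37 = 191 - 37 = 154)
K(M) = 421631/2941 (K(M) = 273/(-173) + 154/(17/16) = 273*(-1/173) + 154*(16/17) = -273/173 + 2464/17 = 421631/2941)
K(448) - (25437/(-39426) - 14177/(-8072)) = 421631/2941 - (25437/(-39426) - 14177/(-8072)) = 421631/2941 - (25437*(-1/39426) - 14177*(-1/8072)) = 421631/2941 - (-8479/13142 + 14177/8072) = 421631/2941 - 1*58935823/53041112 = 421631/2941 - 58935823/53041112 = 22190446838229/155993910392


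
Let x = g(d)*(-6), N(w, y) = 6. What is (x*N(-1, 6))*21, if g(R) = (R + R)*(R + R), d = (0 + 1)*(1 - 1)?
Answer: 0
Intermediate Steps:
d = 0 (d = 1*0 = 0)
g(R) = 4*R² (g(R) = (2*R)*(2*R) = 4*R²)
x = 0 (x = (4*0²)*(-6) = (4*0)*(-6) = 0*(-6) = 0)
(x*N(-1, 6))*21 = (0*6)*21 = 0*21 = 0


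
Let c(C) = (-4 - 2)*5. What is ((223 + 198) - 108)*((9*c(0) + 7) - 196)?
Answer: -143667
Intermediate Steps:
c(C) = -30 (c(C) = -6*5 = -30)
((223 + 198) - 108)*((9*c(0) + 7) - 196) = ((223 + 198) - 108)*((9*(-30) + 7) - 196) = (421 - 108)*((-270 + 7) - 196) = 313*(-263 - 196) = 313*(-459) = -143667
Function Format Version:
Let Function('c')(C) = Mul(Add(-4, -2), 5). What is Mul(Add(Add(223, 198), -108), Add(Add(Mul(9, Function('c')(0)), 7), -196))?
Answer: -143667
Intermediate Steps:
Function('c')(C) = -30 (Function('c')(C) = Mul(-6, 5) = -30)
Mul(Add(Add(223, 198), -108), Add(Add(Mul(9, Function('c')(0)), 7), -196)) = Mul(Add(Add(223, 198), -108), Add(Add(Mul(9, -30), 7), -196)) = Mul(Add(421, -108), Add(Add(-270, 7), -196)) = Mul(313, Add(-263, -196)) = Mul(313, -459) = -143667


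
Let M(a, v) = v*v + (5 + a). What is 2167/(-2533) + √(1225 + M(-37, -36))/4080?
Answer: -2167/2533 + √2489/4080 ≈ -0.84328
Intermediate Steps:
M(a, v) = 5 + a + v² (M(a, v) = v² + (5 + a) = 5 + a + v²)
2167/(-2533) + √(1225 + M(-37, -36))/4080 = 2167/(-2533) + √(1225 + (5 - 37 + (-36)²))/4080 = 2167*(-1/2533) + √(1225 + (5 - 37 + 1296))*(1/4080) = -2167/2533 + √(1225 + 1264)*(1/4080) = -2167/2533 + √2489*(1/4080) = -2167/2533 + √2489/4080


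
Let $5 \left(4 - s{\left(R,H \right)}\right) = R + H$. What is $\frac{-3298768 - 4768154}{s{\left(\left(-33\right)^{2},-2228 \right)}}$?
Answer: $- \frac{40334610}{1159} \approx -34801.0$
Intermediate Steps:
$s{\left(R,H \right)} = 4 - \frac{H}{5} - \frac{R}{5}$ ($s{\left(R,H \right)} = 4 - \frac{R + H}{5} = 4 - \frac{H + R}{5} = 4 - \left(\frac{H}{5} + \frac{R}{5}\right) = 4 - \frac{H}{5} - \frac{R}{5}$)
$\frac{-3298768 - 4768154}{s{\left(\left(-33\right)^{2},-2228 \right)}} = \frac{-3298768 - 4768154}{4 - - \frac{2228}{5} - \frac{\left(-33\right)^{2}}{5}} = \frac{-3298768 - 4768154}{4 + \frac{2228}{5} - \frac{1089}{5}} = - \frac{8066922}{4 + \frac{2228}{5} - \frac{1089}{5}} = - \frac{8066922}{\frac{1159}{5}} = \left(-8066922\right) \frac{5}{1159} = - \frac{40334610}{1159}$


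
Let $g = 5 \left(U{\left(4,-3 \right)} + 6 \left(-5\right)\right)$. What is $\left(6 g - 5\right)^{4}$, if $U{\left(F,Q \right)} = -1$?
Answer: $764269350625$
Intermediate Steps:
$g = -155$ ($g = 5 \left(-1 + 6 \left(-5\right)\right) = 5 \left(-1 - 30\right) = 5 \left(-31\right) = -155$)
$\left(6 g - 5\right)^{4} = \left(6 \left(-155\right) - 5\right)^{4} = \left(-930 - 5\right)^{4} = \left(-935\right)^{4} = 764269350625$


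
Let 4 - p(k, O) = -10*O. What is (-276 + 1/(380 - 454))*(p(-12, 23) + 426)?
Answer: -6740250/37 ≈ -1.8217e+5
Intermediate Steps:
p(k, O) = 4 + 10*O (p(k, O) = 4 - (-10)*O = 4 + 10*O)
(-276 + 1/(380 - 454))*(p(-12, 23) + 426) = (-276 + 1/(380 - 454))*((4 + 10*23) + 426) = (-276 + 1/(-74))*((4 + 230) + 426) = (-276 - 1/74)*(234 + 426) = -20425/74*660 = -6740250/37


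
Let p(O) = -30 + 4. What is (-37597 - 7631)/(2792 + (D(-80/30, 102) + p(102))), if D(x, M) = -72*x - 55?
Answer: -45228/2903 ≈ -15.580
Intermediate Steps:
p(O) = -26
D(x, M) = -55 - 72*x
(-37597 - 7631)/(2792 + (D(-80/30, 102) + p(102))) = (-37597 - 7631)/(2792 + ((-55 - (-5760)/30) - 26)) = -45228/(2792 + ((-55 - (-5760)/30) - 26)) = -45228/(2792 + ((-55 - 72*(-8/3)) - 26)) = -45228/(2792 + ((-55 + 192) - 26)) = -45228/(2792 + (137 - 26)) = -45228/(2792 + 111) = -45228/2903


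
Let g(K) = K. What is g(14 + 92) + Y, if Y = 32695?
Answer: 32801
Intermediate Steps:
g(14 + 92) + Y = (14 + 92) + 32695 = 106 + 32695 = 32801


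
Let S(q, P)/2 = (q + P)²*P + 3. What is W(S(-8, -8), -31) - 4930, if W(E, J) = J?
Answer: -4961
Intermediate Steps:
S(q, P) = 6 + 2*P*(P + q)² (S(q, P) = 2*((q + P)²*P + 3) = 2*((P + q)²*P + 3) = 2*(P*(P + q)² + 3) = 2*(3 + P*(P + q)²) = 6 + 2*P*(P + q)²)
W(S(-8, -8), -31) - 4930 = -31 - 4930 = -4961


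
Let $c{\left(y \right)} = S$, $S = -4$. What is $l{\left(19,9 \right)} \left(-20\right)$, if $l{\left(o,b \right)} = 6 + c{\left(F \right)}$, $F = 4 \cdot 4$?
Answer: $-40$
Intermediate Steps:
$F = 16$
$c{\left(y \right)} = -4$
$l{\left(o,b \right)} = 2$ ($l{\left(o,b \right)} = 6 - 4 = 2$)
$l{\left(19,9 \right)} \left(-20\right) = 2 \left(-20\right) = -40$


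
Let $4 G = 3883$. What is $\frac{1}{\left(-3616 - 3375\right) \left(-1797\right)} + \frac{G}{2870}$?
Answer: $\frac{48781468721}{144221253960} \approx 0.33824$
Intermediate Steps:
$G = \frac{3883}{4}$ ($G = \frac{1}{4} \cdot 3883 = \frac{3883}{4} \approx 970.75$)
$\frac{1}{\left(-3616 - 3375\right) \left(-1797\right)} + \frac{G}{2870} = \frac{1}{\left(-3616 - 3375\right) \left(-1797\right)} + \frac{3883}{4 \cdot 2870} = \frac{1}{-6991} \left(- \frac{1}{1797}\right) + \frac{3883}{4} \cdot \frac{1}{2870} = \left(- \frac{1}{6991}\right) \left(- \frac{1}{1797}\right) + \frac{3883}{11480} = \frac{1}{12562827} + \frac{3883}{11480} = \frac{48781468721}{144221253960}$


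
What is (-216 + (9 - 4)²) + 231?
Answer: 40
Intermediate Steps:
(-216 + (9 - 4)²) + 231 = (-216 + 5²) + 231 = (-216 + 25) + 231 = -191 + 231 = 40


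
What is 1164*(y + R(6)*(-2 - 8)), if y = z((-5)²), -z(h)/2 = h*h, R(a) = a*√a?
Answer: -1455000 - 69840*√6 ≈ -1.6261e+6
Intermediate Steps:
R(a) = a^(3/2)
z(h) = -2*h² (z(h) = -2*h*h = -2*h²)
y = -1250 (y = -2*((-5)²)² = -2*25² = -2*625 = -1250)
1164*(y + R(6)*(-2 - 8)) = 1164*(-1250 + 6^(3/2)*(-2 - 8)) = 1164*(-1250 + (6*√6)*(-10)) = 1164*(-1250 - 60*√6) = -1455000 - 69840*√6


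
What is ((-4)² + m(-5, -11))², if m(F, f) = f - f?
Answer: 256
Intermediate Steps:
m(F, f) = 0
((-4)² + m(-5, -11))² = ((-4)² + 0)² = (16 + 0)² = 16² = 256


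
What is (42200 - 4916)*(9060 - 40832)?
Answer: -1184587248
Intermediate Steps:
(42200 - 4916)*(9060 - 40832) = 37284*(-31772) = -1184587248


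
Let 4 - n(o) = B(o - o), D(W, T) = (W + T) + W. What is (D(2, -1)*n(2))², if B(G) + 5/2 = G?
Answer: 1521/4 ≈ 380.25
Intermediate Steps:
B(G) = -5/2 + G
D(W, T) = T + 2*W (D(W, T) = (T + W) + W = T + 2*W)
n(o) = 13/2 (n(o) = 4 - (-5/2 + (o - o)) = 4 - (-5/2 + 0) = 4 - 1*(-5/2) = 4 + 5/2 = 13/2)
(D(2, -1)*n(2))² = ((-1 + 2*2)*(13/2))² = ((-1 + 4)*(13/2))² = (3*(13/2))² = (39/2)² = 1521/4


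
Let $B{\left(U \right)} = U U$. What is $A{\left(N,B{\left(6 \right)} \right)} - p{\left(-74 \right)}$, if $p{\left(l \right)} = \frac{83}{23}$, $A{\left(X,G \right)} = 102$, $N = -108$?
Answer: $\frac{2263}{23} \approx 98.391$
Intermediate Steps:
$B{\left(U \right)} = U^{2}$
$p{\left(l \right)} = \frac{83}{23}$ ($p{\left(l \right)} = 83 \cdot \frac{1}{23} = \frac{83}{23}$)
$A{\left(N,B{\left(6 \right)} \right)} - p{\left(-74 \right)} = 102 - \frac{83}{23} = \frac{2263}{23}$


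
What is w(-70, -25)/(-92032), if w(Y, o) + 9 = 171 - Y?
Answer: -29/11504 ≈ -0.0025209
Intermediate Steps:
w(Y, o) = 162 - Y (w(Y, o) = -9 + (171 - Y) = 162 - Y)
w(-70, -25)/(-92032) = (162 - 1*(-70))/(-92032) = (162 + 70)*(-1/92032) = 232*(-1/92032) = -29/11504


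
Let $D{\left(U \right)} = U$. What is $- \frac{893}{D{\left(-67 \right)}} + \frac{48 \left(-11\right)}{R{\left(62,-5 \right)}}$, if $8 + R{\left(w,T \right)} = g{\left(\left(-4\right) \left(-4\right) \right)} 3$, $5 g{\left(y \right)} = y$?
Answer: $- \frac{21217}{67} \approx -316.67$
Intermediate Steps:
$g{\left(y \right)} = \frac{y}{5}$
$R{\left(w,T \right)} = \frac{8}{5}$ ($R{\left(w,T \right)} = -8 + \frac{\left(-4\right) \left(-4\right)}{5} \cdot 3 = -8 + \frac{1}{5} \cdot 16 \cdot 3 = -8 + \frac{16}{5} \cdot 3 = -8 + \frac{48}{5} = \frac{8}{5}$)
$- \frac{893}{D{\left(-67 \right)}} + \frac{48 \left(-11\right)}{R{\left(62,-5 \right)}} = - \frac{893}{-67} + \frac{48 \left(-11\right)}{\frac{8}{5}} = \left(-893\right) \left(- \frac{1}{67}\right) - 330 = \frac{893}{67} - 330 = - \frac{21217}{67}$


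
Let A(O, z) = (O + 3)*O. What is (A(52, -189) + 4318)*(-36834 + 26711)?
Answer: -72662894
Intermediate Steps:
A(O, z) = O*(3 + O) (A(O, z) = (3 + O)*O = O*(3 + O))
(A(52, -189) + 4318)*(-36834 + 26711) = (52*(3 + 52) + 4318)*(-36834 + 26711) = (52*55 + 4318)*(-10123) = (2860 + 4318)*(-10123) = 7178*(-10123) = -72662894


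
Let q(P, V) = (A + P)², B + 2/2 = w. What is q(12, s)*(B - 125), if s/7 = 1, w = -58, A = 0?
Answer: -26496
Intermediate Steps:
B = -59 (B = -1 - 58 = -59)
s = 7 (s = 7*1 = 7)
q(P, V) = P² (q(P, V) = (0 + P)² = P²)
q(12, s)*(B - 125) = 12²*(-59 - 125) = 144*(-184) = -26496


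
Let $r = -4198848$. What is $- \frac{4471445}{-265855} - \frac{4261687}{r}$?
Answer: $\frac{3981581738549}{223256947008} \approx 17.834$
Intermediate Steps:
$- \frac{4471445}{-265855} - \frac{4261687}{r} = - \frac{4471445}{-265855} - \frac{4261687}{-4198848} = \left(-4471445\right) \left(- \frac{1}{265855}\right) - - \frac{4261687}{4198848} = \frac{894289}{53171} + \frac{4261687}{4198848} = \frac{3981581738549}{223256947008}$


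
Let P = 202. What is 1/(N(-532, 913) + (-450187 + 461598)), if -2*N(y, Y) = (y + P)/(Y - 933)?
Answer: 4/45611 ≈ 8.7698e-5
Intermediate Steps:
N(y, Y) = -(202 + y)/(2*(-933 + Y)) (N(y, Y) = -(y + 202)/(2*(Y - 933)) = -(202 + y)/(2*(-933 + Y)))
1/(N(-532, 913) + (-450187 + 461598)) = 1/((-202 - 1*(-532))/(2*(-933 + 913)) + (-450187 + 461598)) = 1/((1/2)*(-202 + 532)/(-20) + 11411) = 1/((1/2)*(-1/20)*330 + 11411) = 1/(-33/4 + 11411) = 1/(45611/4) = 4/45611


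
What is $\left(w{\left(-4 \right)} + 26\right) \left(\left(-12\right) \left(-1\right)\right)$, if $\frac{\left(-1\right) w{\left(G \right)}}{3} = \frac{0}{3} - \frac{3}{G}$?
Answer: $285$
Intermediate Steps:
$w{\left(G \right)} = \frac{9}{G}$ ($w{\left(G \right)} = - 3 \left(\frac{0}{3} - \frac{3}{G}\right) = - 3 \left(0 \cdot \frac{1}{3} - \frac{3}{G}\right) = - 3 \left(0 - \frac{3}{G}\right) = - 3 \left(- \frac{3}{G}\right) = \frac{9}{G}$)
$\left(w{\left(-4 \right)} + 26\right) \left(\left(-12\right) \left(-1\right)\right) = \left(\frac{9}{-4} + 26\right) \left(\left(-12\right) \left(-1\right)\right) = \left(9 \left(- \frac{1}{4}\right) + 26\right) 12 = \left(- \frac{9}{4} + 26\right) 12 = \frac{95}{4} \cdot 12 = 285$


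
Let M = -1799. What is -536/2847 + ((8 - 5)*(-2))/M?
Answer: -947182/5121753 ≈ -0.18493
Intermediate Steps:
-536/2847 + ((8 - 5)*(-2))/M = -536/2847 + ((8 - 5)*(-2))/(-1799) = -536*1/2847 + (3*(-2))*(-1/1799) = -536/2847 - 6*(-1/1799) = -536/2847 + 6/1799 = -947182/5121753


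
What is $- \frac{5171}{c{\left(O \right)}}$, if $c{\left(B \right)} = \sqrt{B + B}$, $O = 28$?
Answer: $- \frac{5171 \sqrt{14}}{28} \approx -691.0$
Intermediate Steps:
$c{\left(B \right)} = \sqrt{2} \sqrt{B}$ ($c{\left(B \right)} = \sqrt{2 B} = \sqrt{2} \sqrt{B}$)
$- \frac{5171}{c{\left(O \right)}} = - \frac{5171}{\sqrt{2} \sqrt{28}} = - \frac{5171}{\sqrt{2} \cdot 2 \sqrt{7}} = - \frac{5171}{2 \sqrt{14}} = - 5171 \frac{\sqrt{14}}{28} = - \frac{5171 \sqrt{14}}{28}$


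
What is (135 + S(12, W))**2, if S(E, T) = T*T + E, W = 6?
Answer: 33489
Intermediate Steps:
S(E, T) = E + T**2 (S(E, T) = T**2 + E = E + T**2)
(135 + S(12, W))**2 = (135 + (12 + 6**2))**2 = (135 + (12 + 36))**2 = (135 + 48)**2 = 183**2 = 33489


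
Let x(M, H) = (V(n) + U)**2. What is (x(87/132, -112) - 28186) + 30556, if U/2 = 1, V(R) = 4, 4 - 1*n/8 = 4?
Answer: 2406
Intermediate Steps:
n = 0 (n = 32 - 8*4 = 32 - 32 = 0)
U = 2 (U = 2*1 = 2)
x(M, H) = 36 (x(M, H) = (4 + 2)**2 = 6**2 = 36)
(x(87/132, -112) - 28186) + 30556 = (36 - 28186) + 30556 = -28150 + 30556 = 2406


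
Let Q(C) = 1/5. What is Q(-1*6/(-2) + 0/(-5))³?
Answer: 1/125 ≈ 0.0080000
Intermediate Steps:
Q(C) = ⅕
Q(-1*6/(-2) + 0/(-5))³ = (⅕)³ = 1/125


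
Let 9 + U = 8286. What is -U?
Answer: -8277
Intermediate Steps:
U = 8277 (U = -9 + 8286 = 8277)
-U = -1*8277 = -8277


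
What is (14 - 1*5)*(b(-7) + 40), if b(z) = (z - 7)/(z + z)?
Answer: 369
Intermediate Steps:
b(z) = (-7 + z)/(2*z) (b(z) = (-7 + z)/((2*z)) = (-7 + z)*(1/(2*z)) = (-7 + z)/(2*z))
(14 - 1*5)*(b(-7) + 40) = (14 - 1*5)*((½)*(-7 - 7)/(-7) + 40) = (14 - 5)*((½)*(-⅐)*(-14) + 40) = 9*(1 + 40) = 9*41 = 369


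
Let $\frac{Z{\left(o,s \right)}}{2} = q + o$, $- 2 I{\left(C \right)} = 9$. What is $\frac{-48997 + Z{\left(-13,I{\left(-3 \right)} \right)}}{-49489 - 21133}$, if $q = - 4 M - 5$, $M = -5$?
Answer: $\frac{48993}{70622} \approx 0.69374$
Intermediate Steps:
$I{\left(C \right)} = - \frac{9}{2}$ ($I{\left(C \right)} = \left(- \frac{1}{2}\right) 9 = - \frac{9}{2}$)
$q = 15$ ($q = \left(-4\right) \left(-5\right) - 5 = 20 - 5 = 15$)
$Z{\left(o,s \right)} = 30 + 2 o$ ($Z{\left(o,s \right)} = 2 \left(15 + o\right) = 30 + 2 o$)
$\frac{-48997 + Z{\left(-13,I{\left(-3 \right)} \right)}}{-49489 - 21133} = \frac{-48997 + \left(30 + 2 \left(-13\right)\right)}{-49489 - 21133} = \frac{-48997 + \left(30 - 26\right)}{-70622} = \left(-48997 + 4\right) \left(- \frac{1}{70622}\right) = \left(-48993\right) \left(- \frac{1}{70622}\right) = \frac{48993}{70622}$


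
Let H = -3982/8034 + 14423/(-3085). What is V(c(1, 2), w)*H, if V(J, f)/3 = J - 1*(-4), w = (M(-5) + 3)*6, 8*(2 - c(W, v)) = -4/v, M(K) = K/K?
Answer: -160198565/1652326 ≈ -96.953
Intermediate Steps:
M(K) = 1
c(W, v) = 2 + 1/(2*v) (c(W, v) = 2 - (-1)/(2*v) = 2 + 1/(2*v))
w = 24 (w = (1 + 3)*6 = 4*6 = 24)
V(J, f) = 12 + 3*J (V(J, f) = 3*(J - 1*(-4)) = 3*(J + 4) = 3*(4 + J) = 12 + 3*J)
H = -64079426/12392445 (H = -3982*1/8034 + 14423*(-1/3085) = -1991/4017 - 14423/3085 = -64079426/12392445 ≈ -5.1708)
V(c(1, 2), w)*H = (12 + 3*(2 + (½)/2))*(-64079426/12392445) = (12 + 3*(2 + (½)*(½)))*(-64079426/12392445) = (12 + 3*(2 + ¼))*(-64079426/12392445) = (12 + 3*(9/4))*(-64079426/12392445) = (12 + 27/4)*(-64079426/12392445) = (75/4)*(-64079426/12392445) = -160198565/1652326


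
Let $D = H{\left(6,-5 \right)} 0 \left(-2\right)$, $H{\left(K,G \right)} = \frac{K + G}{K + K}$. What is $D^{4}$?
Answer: $0$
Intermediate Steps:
$H{\left(K,G \right)} = \frac{G + K}{2 K}$
$D = 0$ ($D = \frac{-5 + 6}{2 \cdot 6} \cdot 0 \left(-2\right) = \frac{1}{2} \cdot \frac{1}{6} \cdot 1 \cdot 0 \left(-2\right) = \frac{1}{12} \cdot 0 \left(-2\right) = 0 \left(-2\right) = 0$)
$D^{4} = 0^{4} = 0$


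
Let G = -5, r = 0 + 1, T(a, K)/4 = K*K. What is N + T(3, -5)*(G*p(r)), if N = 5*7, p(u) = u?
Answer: -465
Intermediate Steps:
T(a, K) = 4*K**2 (T(a, K) = 4*(K*K) = 4*K**2)
r = 1
N = 35
N + T(3, -5)*(G*p(r)) = 35 + (4*(-5)**2)*(-5*1) = 35 + (4*25)*(-5) = 35 + 100*(-5) = 35 - 500 = -465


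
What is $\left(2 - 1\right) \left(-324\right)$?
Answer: $-324$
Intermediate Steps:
$\left(2 - 1\right) \left(-324\right) = 1 \left(-324\right) = -324$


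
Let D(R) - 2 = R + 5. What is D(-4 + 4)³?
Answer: 343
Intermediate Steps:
D(R) = 7 + R (D(R) = 2 + (R + 5) = 2 + (5 + R) = 7 + R)
D(-4 + 4)³ = (7 + (-4 + 4))³ = (7 + 0)³ = 7³ = 343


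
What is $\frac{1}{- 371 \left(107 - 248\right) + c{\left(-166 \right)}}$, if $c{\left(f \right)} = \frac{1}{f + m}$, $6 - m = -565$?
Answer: $\frac{405}{21185956} \approx 1.9116 \cdot 10^{-5}$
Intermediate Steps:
$m = 571$ ($m = 6 - -565 = 6 + 565 = 571$)
$c{\left(f \right)} = \frac{1}{571 + f}$ ($c{\left(f \right)} = \frac{1}{f + 571} = \frac{1}{571 + f}$)
$\frac{1}{- 371 \left(107 - 248\right) + c{\left(-166 \right)}} = \frac{1}{- 371 \left(107 - 248\right) + \frac{1}{571 - 166}} = \frac{1}{\left(-371\right) \left(-141\right) + \frac{1}{405}} = \frac{1}{52311 + \frac{1}{405}} = \frac{1}{\frac{21185956}{405}} = \frac{405}{21185956}$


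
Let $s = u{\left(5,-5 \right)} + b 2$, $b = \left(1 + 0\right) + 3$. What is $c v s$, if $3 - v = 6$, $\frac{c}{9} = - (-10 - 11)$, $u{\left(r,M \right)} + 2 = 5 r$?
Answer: $-17577$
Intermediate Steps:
$u{\left(r,M \right)} = -2 + 5 r$
$c = 189$ ($c = 9 \left(- (-10 - 11)\right) = 9 \left(\left(-1\right) \left(-21\right)\right) = 9 \cdot 21 = 189$)
$b = 4$ ($b = 1 + 3 = 4$)
$v = -3$ ($v = 3 - 6 = -3$)
$s = 31$ ($s = \left(-2 + 5 \cdot 5\right) + 4 \cdot 2 = \left(-2 + 25\right) + 8 = 23 + 8 = 31$)
$c v s = 189 \left(-3\right) 31 = \left(-567\right) 31 = -17577$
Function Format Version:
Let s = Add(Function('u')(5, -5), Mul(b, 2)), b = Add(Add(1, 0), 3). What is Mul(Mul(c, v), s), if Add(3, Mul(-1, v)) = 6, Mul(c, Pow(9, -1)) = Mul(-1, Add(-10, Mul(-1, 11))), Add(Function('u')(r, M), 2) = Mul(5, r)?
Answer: -17577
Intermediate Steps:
Function('u')(r, M) = Add(-2, Mul(5, r))
c = 189 (c = Mul(9, Mul(-1, Add(-10, Mul(-1, 11)))) = Mul(9, Mul(-1, Add(-10, -11))) = Mul(9, Mul(-1, -21)) = Mul(9, 21) = 189)
b = 4 (b = Add(1, 3) = 4)
v = -3 (v = Add(3, Mul(-1, 6)) = Add(3, -6) = -3)
s = 31 (s = Add(Add(-2, Mul(5, 5)), Mul(4, 2)) = Add(Add(-2, 25), 8) = Add(23, 8) = 31)
Mul(Mul(c, v), s) = Mul(Mul(189, -3), 31) = Mul(-567, 31) = -17577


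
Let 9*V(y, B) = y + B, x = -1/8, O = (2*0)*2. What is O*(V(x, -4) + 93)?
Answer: 0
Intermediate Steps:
O = 0 (O = 0*2 = 0)
x = -1/8 (x = -1*1/8 = -1/8 ≈ -0.12500)
V(y, B) = B/9 + y/9 (V(y, B) = (y + B)/9 = (B + y)/9 = B/9 + y/9)
O*(V(x, -4) + 93) = 0*(((1/9)*(-4) + (1/9)*(-1/8)) + 93) = 0*((-4/9 - 1/72) + 93) = 0*(-11/24 + 93) = 0*(2221/24) = 0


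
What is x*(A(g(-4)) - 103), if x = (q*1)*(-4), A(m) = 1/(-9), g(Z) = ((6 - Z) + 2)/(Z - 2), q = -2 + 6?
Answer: 14848/9 ≈ 1649.8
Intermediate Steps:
q = 4
g(Z) = (8 - Z)/(-2 + Z)
A(m) = -⅑
x = -16 (x = (4*1)*(-4) = 4*(-4) = -16)
x*(A(g(-4)) - 103) = -16*(-⅑ - 103) = -16*(-928/9) = 14848/9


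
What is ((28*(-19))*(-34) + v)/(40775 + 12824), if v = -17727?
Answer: 19/2821 ≈ 0.0067352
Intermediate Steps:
((28*(-19))*(-34) + v)/(40775 + 12824) = ((28*(-19))*(-34) - 17727)/(40775 + 12824) = (-532*(-34) - 17727)/53599 = (18088 - 17727)*(1/53599) = 361*(1/53599) = 19/2821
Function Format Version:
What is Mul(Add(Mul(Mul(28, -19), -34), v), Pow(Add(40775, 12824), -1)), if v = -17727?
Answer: Rational(19, 2821) ≈ 0.0067352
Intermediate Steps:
Mul(Add(Mul(Mul(28, -19), -34), v), Pow(Add(40775, 12824), -1)) = Mul(Add(Mul(Mul(28, -19), -34), -17727), Pow(Add(40775, 12824), -1)) = Mul(Add(Mul(-532, -34), -17727), Pow(53599, -1)) = Mul(Add(18088, -17727), Rational(1, 53599)) = Mul(361, Rational(1, 53599)) = Rational(19, 2821)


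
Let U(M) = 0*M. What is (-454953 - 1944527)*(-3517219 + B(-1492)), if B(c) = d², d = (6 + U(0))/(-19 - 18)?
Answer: 11553670822157000/1369 ≈ 8.4395e+12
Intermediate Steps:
U(M) = 0
d = -6/37 (d = (6 + 0)/(-19 - 18) = 6/(-37) = 6*(-1/37) = -6/37 ≈ -0.16216)
B(c) = 36/1369 (B(c) = (-6/37)² = 36/1369)
(-454953 - 1944527)*(-3517219 + B(-1492)) = (-454953 - 1944527)*(-3517219 + 36/1369) = -2399480*(-4815072775/1369) = 11553670822157000/1369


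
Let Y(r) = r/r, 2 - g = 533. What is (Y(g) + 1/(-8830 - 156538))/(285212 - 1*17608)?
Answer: 165367/44253138272 ≈ 3.7368e-6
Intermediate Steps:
g = -531 (g = 2 - 1*533 = 2 - 533 = -531)
Y(r) = 1
(Y(g) + 1/(-8830 - 156538))/(285212 - 1*17608) = (1 + 1/(-8830 - 156538))/(285212 - 1*17608) = (1 + 1/(-165368))/(285212 - 17608) = (1 - 1/165368)/267604 = (165367/165368)*(1/267604) = 165367/44253138272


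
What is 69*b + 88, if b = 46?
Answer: 3262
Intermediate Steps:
69*b + 88 = 69*46 + 88 = 3174 + 88 = 3262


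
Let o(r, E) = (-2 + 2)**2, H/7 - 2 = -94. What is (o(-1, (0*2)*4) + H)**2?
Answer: 414736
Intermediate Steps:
H = -644 (H = 14 + 7*(-94) = 14 - 658 = -644)
o(r, E) = 0 (o(r, E) = 0**2 = 0)
(o(-1, (0*2)*4) + H)**2 = (0 - 644)**2 = (-644)**2 = 414736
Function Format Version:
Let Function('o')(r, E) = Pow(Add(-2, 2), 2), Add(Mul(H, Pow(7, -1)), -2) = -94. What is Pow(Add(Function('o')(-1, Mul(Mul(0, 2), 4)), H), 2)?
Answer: 414736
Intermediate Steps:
H = -644 (H = Add(14, Mul(7, -94)) = Add(14, -658) = -644)
Function('o')(r, E) = 0 (Function('o')(r, E) = Pow(0, 2) = 0)
Pow(Add(Function('o')(-1, Mul(Mul(0, 2), 4)), H), 2) = Pow(Add(0, -644), 2) = Pow(-644, 2) = 414736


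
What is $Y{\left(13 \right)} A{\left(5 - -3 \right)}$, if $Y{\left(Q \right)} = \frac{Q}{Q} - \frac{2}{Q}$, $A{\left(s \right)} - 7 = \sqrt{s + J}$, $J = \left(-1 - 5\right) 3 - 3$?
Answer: $\frac{77}{13} + \frac{11 i \sqrt{13}}{13} \approx 5.9231 + 3.0508 i$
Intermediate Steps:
$J = -21$ ($J = \left(-1 - 5\right) 3 - 3 = \left(-6\right) 3 - 3 = -18 - 3 = -21$)
$A{\left(s \right)} = 7 + \sqrt{-21 + s}$ ($A{\left(s \right)} = 7 + \sqrt{s - 21} = 7 + \sqrt{-21 + s}$)
$Y{\left(Q \right)} = 1 - \frac{2}{Q}$
$Y{\left(13 \right)} A{\left(5 - -3 \right)} = \frac{-2 + 13}{13} \left(7 + \sqrt{-21 + \left(5 - -3\right)}\right) = \frac{1}{13} \cdot 11 \left(7 + \sqrt{-21 + \left(5 + 3\right)}\right) = \frac{11 \left(7 + \sqrt{-21 + 8}\right)}{13} = \frac{11 \left(7 + \sqrt{-13}\right)}{13} = \frac{11 \left(7 + i \sqrt{13}\right)}{13} = \frac{77}{13} + \frac{11 i \sqrt{13}}{13}$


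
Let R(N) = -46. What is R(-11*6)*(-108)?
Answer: 4968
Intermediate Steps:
R(-11*6)*(-108) = -46*(-108) = 4968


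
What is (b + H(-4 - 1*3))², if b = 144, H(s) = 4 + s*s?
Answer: 38809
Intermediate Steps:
H(s) = 4 + s²
(b + H(-4 - 1*3))² = (144 + (4 + (-4 - 1*3)²))² = (144 + (4 + (-4 - 3)²))² = (144 + (4 + (-7)²))² = (144 + (4 + 49))² = (144 + 53)² = 197² = 38809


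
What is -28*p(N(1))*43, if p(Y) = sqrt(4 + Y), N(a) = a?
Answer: -1204*sqrt(5) ≈ -2692.2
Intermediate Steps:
-28*p(N(1))*43 = -28*sqrt(4 + 1)*43 = -28*sqrt(5)*43 = -1204*sqrt(5)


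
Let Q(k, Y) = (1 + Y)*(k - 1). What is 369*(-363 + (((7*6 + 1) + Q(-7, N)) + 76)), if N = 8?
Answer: -116604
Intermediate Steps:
Q(k, Y) = (1 + Y)*(-1 + k)
369*(-363 + (((7*6 + 1) + Q(-7, N)) + 76)) = 369*(-363 + (((7*6 + 1) + (-1 - 7 - 1*8 + 8*(-7))) + 76)) = 369*(-363 + (((42 + 1) + (-1 - 7 - 8 - 56)) + 76)) = 369*(-363 + ((43 - 72) + 76)) = 369*(-363 + (-29 + 76)) = 369*(-363 + 47) = 369*(-316) = -116604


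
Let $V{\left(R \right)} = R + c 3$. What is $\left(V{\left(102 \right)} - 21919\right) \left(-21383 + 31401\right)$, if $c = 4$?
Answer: $-218442490$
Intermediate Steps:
$V{\left(R \right)} = 12 + R$ ($V{\left(R \right)} = R + 4 \cdot 3 = R + 12 = 12 + R$)
$\left(V{\left(102 \right)} - 21919\right) \left(-21383 + 31401\right) = \left(\left(12 + 102\right) - 21919\right) \left(-21383 + 31401\right) = \left(114 - 21919\right) 10018 = \left(-21805\right) 10018 = -218442490$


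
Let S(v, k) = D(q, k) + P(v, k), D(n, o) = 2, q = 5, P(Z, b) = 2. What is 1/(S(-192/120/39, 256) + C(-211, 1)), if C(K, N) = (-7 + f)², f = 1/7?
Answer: 49/2500 ≈ 0.019600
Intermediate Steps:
f = ⅐ ≈ 0.14286
C(K, N) = 2304/49 (C(K, N) = (-7 + ⅐)² = (-48/7)² = 2304/49)
S(v, k) = 4 (S(v, k) = 2 + 2 = 4)
1/(S(-192/120/39, 256) + C(-211, 1)) = 1/(4 + 2304/49) = 1/(2500/49) = 49/2500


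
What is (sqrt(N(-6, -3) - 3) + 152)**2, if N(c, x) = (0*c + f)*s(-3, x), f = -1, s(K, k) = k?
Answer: 23104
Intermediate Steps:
N(c, x) = -x (N(c, x) = (0*c - 1)*x = (0 - 1)*x = -x)
(sqrt(N(-6, -3) - 3) + 152)**2 = (sqrt(-1*(-3) - 3) + 152)**2 = (sqrt(3 - 3) + 152)**2 = (sqrt(0) + 152)**2 = (0 + 152)**2 = 152**2 = 23104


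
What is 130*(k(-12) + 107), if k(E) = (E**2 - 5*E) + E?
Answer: 38870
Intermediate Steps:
k(E) = E**2 - 4*E
130*(k(-12) + 107) = 130*(-12*(-4 - 12) + 107) = 130*(-12*(-16) + 107) = 130*(192 + 107) = 130*299 = 38870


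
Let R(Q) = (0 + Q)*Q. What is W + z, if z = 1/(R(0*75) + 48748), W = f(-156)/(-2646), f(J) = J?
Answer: 181127/3071124 ≈ 0.058977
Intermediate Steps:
R(Q) = Q² (R(Q) = Q*Q = Q²)
W = 26/441 (W = -156/(-2646) = -156*(-1/2646) = 26/441 ≈ 0.058957)
z = 1/48748 (z = 1/((0*75)² + 48748) = 1/(0² + 48748) = 1/(0 + 48748) = 1/48748 ≈ 2.0514e-5)
W + z = 26/441 + 1/48748 = 181127/3071124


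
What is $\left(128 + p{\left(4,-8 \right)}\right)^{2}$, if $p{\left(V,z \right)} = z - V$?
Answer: $13456$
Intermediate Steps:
$\left(128 + p{\left(4,-8 \right)}\right)^{2} = \left(128 - 12\right)^{2} = 116^{2} = 13456$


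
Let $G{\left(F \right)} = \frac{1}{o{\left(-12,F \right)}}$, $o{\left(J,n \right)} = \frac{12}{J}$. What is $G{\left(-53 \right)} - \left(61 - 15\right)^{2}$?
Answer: $-2117$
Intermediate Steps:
$G{\left(F \right)} = -1$ ($G{\left(F \right)} = \frac{1}{12 \frac{1}{-12}} = \frac{1}{12 \left(- \frac{1}{12}\right)} = \frac{1}{-1} = -1$)
$G{\left(-53 \right)} - \left(61 - 15\right)^{2} = -1 - \left(61 - 15\right)^{2} = -1 - 46^{2} = -1 - 2116 = -2117$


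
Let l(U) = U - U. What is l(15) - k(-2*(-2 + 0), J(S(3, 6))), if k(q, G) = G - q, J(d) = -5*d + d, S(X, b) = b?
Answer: 28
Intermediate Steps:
l(U) = 0
J(d) = -4*d
l(15) - k(-2*(-2 + 0), J(S(3, 6))) = 0 - (-4*6 - (-2)*(-2 + 0)) = 0 - (-24 - (-2)*(-2)) = 0 - (-24 - 1*4) = 0 - (-24 - 4) = 0 - 1*(-28) = 0 + 28 = 28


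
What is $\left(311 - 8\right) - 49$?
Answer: $254$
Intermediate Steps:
$\left(311 - 8\right) - 49 = 303 - 49 = 254$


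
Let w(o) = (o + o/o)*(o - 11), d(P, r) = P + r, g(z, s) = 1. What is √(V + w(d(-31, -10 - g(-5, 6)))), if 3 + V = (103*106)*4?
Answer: √45842 ≈ 214.11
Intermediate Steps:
w(o) = (1 + o)*(-11 + o) (w(o) = (o + 1)*(-11 + o) = (1 + o)*(-11 + o))
V = 43669 (V = -3 + (103*106)*4 = -3 + 10918*4 = -3 + 43672 = 43669)
√(V + w(d(-31, -10 - g(-5, 6)))) = √(43669 + (-11 + (-31 + (-10 - 1*1))² - 10*(-31 + (-10 - 1*1)))) = √(43669 + (-11 + (-31 + (-10 - 1))² - 10*(-31 + (-10 - 1)))) = √(43669 + (-11 + (-31 - 11)² - 10*(-31 - 11))) = √(43669 + (-11 + (-42)² - 10*(-42))) = √(43669 + (-11 + 1764 + 420)) = √(43669 + 2173) = √45842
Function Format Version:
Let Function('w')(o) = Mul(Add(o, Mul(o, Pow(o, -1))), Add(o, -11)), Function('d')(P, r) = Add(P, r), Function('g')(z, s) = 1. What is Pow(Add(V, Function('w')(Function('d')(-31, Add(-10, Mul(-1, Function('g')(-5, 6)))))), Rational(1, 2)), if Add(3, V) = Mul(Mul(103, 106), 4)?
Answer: Pow(45842, Rational(1, 2)) ≈ 214.11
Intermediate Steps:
Function('w')(o) = Mul(Add(1, o), Add(-11, o)) (Function('w')(o) = Mul(Add(o, 1), Add(-11, o)) = Mul(Add(1, o), Add(-11, o)))
V = 43669 (V = Add(-3, Mul(Mul(103, 106), 4)) = Add(-3, Mul(10918, 4)) = Add(-3, 43672) = 43669)
Pow(Add(V, Function('w')(Function('d')(-31, Add(-10, Mul(-1, Function('g')(-5, 6)))))), Rational(1, 2)) = Pow(Add(43669, Add(-11, Pow(Add(-31, Add(-10, Mul(-1, 1))), 2), Mul(-10, Add(-31, Add(-10, Mul(-1, 1)))))), Rational(1, 2)) = Pow(Add(43669, Add(-11, Pow(Add(-31, Add(-10, -1)), 2), Mul(-10, Add(-31, Add(-10, -1))))), Rational(1, 2)) = Pow(Add(43669, Add(-11, Pow(Add(-31, -11), 2), Mul(-10, Add(-31, -11)))), Rational(1, 2)) = Pow(Add(43669, Add(-11, Pow(-42, 2), Mul(-10, -42))), Rational(1, 2)) = Pow(Add(43669, Add(-11, 1764, 420)), Rational(1, 2)) = Pow(Add(43669, 2173), Rational(1, 2)) = Pow(45842, Rational(1, 2))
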